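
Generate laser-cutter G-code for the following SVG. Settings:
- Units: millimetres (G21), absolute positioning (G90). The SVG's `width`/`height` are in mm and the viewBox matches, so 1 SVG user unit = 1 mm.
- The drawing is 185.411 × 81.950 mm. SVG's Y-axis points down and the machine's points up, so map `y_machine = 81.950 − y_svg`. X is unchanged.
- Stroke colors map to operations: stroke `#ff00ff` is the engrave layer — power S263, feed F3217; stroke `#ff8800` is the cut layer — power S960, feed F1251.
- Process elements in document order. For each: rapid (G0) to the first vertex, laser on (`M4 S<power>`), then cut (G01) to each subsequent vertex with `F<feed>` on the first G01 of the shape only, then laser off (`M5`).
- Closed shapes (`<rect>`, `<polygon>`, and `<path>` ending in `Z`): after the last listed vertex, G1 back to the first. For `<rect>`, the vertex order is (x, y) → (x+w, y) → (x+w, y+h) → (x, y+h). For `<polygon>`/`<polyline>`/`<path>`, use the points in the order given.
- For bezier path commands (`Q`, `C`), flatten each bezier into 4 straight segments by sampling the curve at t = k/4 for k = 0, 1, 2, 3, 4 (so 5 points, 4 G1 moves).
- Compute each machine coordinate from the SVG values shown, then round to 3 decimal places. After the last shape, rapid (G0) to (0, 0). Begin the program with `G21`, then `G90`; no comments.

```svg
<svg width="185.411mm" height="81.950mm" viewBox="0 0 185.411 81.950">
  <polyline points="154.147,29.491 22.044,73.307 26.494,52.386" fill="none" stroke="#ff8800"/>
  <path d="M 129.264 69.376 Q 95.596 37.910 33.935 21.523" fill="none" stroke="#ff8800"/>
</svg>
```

G21
G90
G0 X154.147 Y52.459
M4 S960
G01 X22.044 Y8.643 F1251
G01 X26.494 Y29.564
M5
G0 X129.264 Y12.574
M4 S960
G01 X110.680 Y27.365 F1251
G01 X88.598 Y40.270
G01 X63.016 Y51.291
G01 X33.935 Y60.427
M5
G0 X0.000 Y0.000

viewBox `0 0 185.411 81.950` with mm width/height → 1 unit = 1 mm. Flip: y_m = 81.950 − y_svg.

**Shape 1** — `<polyline>` open polyline, stroke `#ff8800` → cut (S960, F1251). Machine vertices: (154.147,52.459) → (22.044,8.643) → (26.494,29.564). Open path.

**Shape 2** — `<path>` quadratic bezier, stroke `#ff8800` → cut (S960, F1251). Control points (SVG): P0=(129.264,69.376), P1=(95.596,37.910), P2=(33.935,21.523); sampled at t=k/4. Machine vertices: (129.264,12.574) → (110.680,27.365) → (88.598,40.270) → (63.016,51.291) → (33.935,60.427). Open path.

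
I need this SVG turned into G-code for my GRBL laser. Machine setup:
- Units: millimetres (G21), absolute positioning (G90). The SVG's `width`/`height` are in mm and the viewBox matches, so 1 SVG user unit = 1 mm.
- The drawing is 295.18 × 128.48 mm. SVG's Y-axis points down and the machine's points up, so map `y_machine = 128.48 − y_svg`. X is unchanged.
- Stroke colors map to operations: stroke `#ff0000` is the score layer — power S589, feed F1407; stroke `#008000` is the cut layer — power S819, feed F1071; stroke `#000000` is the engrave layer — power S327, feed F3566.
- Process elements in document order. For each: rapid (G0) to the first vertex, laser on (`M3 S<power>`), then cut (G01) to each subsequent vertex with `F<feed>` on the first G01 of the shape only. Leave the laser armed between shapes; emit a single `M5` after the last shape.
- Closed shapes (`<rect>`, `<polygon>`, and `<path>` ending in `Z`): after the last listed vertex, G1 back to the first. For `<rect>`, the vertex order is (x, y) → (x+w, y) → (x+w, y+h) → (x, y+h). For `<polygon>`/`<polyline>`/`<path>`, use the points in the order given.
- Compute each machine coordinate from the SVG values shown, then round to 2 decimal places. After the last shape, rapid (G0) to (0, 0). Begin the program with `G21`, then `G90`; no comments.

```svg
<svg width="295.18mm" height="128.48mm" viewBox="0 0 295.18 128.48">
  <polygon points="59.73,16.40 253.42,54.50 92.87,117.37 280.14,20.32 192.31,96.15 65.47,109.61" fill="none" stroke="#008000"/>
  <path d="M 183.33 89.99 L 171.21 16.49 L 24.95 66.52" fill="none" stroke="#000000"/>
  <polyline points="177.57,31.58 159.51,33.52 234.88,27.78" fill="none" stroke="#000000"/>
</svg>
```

1 u = 1 mm; y_m = 128.48 − y.

[1] `<polygon>` closed polygon, #008000→cut S819 F1071: (59.73,112.08) → (253.42,73.98) → (92.87,11.11) → (280.14,108.16) → (192.31,32.33) → (65.47,18.87) → (59.73,112.08) (closed)

[2] `<path>` open polyline, #000000→engrave S327 F3566: (183.33,38.49) → (171.21,111.99) → (24.95,61.96)

[3] `<polyline>` open polyline, #000000→engrave S327 F3566: (177.57,96.90) → (159.51,94.96) → (234.88,100.70)

G21
G90
G0 X59.73 Y112.08
M3 S819
G01 X253.42 Y73.98 F1071
G01 X92.87 Y11.11
G01 X280.14 Y108.16
G01 X192.31 Y32.33
G01 X65.47 Y18.87
G01 X59.73 Y112.08
G0 X183.33 Y38.49
M3 S327
G01 X171.21 Y111.99 F3566
G01 X24.95 Y61.96
G0 X177.57 Y96.90
M3 S327
G01 X159.51 Y94.96 F3566
G01 X234.88 Y100.70
M5
G0 X0.00 Y0.00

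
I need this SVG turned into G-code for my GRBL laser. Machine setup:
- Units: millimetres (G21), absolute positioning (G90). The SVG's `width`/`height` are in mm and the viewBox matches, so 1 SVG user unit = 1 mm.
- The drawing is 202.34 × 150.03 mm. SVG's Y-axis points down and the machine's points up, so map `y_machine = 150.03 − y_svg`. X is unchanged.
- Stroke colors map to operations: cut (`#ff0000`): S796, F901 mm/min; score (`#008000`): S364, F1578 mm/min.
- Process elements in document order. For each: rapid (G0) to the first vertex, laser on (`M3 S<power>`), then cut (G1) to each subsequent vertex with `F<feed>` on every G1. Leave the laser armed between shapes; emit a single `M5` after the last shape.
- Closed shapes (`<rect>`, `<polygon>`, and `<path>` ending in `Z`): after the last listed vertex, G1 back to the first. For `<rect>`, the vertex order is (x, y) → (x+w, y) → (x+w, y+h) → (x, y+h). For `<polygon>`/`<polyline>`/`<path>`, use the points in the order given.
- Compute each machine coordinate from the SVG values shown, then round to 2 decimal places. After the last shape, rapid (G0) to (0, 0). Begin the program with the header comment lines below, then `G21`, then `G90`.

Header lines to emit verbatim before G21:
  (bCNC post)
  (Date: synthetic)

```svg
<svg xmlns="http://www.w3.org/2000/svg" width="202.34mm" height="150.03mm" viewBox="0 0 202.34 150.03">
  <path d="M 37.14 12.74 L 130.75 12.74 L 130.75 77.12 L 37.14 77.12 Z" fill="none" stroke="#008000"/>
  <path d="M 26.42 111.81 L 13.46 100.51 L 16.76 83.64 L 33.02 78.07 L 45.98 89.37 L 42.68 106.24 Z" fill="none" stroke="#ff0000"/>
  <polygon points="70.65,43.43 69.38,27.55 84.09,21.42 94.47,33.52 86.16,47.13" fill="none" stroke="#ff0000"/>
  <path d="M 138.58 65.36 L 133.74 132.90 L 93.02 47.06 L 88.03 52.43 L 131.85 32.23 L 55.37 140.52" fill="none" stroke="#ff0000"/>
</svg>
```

(bCNC post)
(Date: synthetic)
G21
G90
G0 X37.14 Y137.29
M3 S364
G1 X130.75 Y137.29 F1578
G1 X130.75 Y72.91 F1578
G1 X37.14 Y72.91 F1578
G1 X37.14 Y137.29 F1578
G0 X26.42 Y38.22
M3 S796
G1 X13.46 Y49.52 F901
G1 X16.76 Y66.39 F901
G1 X33.02 Y71.96 F901
G1 X45.98 Y60.66 F901
G1 X42.68 Y43.79 F901
G1 X26.42 Y38.22 F901
G0 X70.65 Y106.60
M3 S796
G1 X69.38 Y122.48 F901
G1 X84.09 Y128.61 F901
G1 X94.47 Y116.51 F901
G1 X86.16 Y102.90 F901
G1 X70.65 Y106.60 F901
G0 X138.58 Y84.67
M3 S796
G1 X133.74 Y17.13 F901
G1 X93.02 Y102.97 F901
G1 X88.03 Y97.60 F901
G1 X131.85 Y117.80 F901
G1 X55.37 Y9.51 F901
M5
G0 X0.00 Y0.00

Since the viewBox matches the mm dimensions, user units are millimetres directly. The only transform is the Y-flip y_m = 150.03 − y_svg.

Shape 1 is a rectangle drawn with `<path>`. Its stroke #008000 means score at S364, F1578. After flipping Y the toolpath is (37.14,137.29) → (130.75,137.29) → (130.75,72.91) → (37.14,72.91) → (37.14,137.29), returning to the start.

Shape 2 is a regular polygon drawn with `<path>`. Its stroke #ff0000 means cut at S796, F901. After flipping Y the toolpath is (26.42,38.22) → (13.46,49.52) → (16.76,66.39) → (33.02,71.96) → (45.98,60.66) → (42.68,43.79) → (26.42,38.22), returning to the start.

Shape 3 is a regular polygon drawn with `<polygon>`. Its stroke #ff0000 means cut at S796, F901. After flipping Y the toolpath is (70.65,106.60) → (69.38,122.48) → (84.09,128.61) → (94.47,116.51) → (86.16,102.90) → (70.65,106.60), returning to the start.

Shape 4 is a open polyline drawn with `<path>`. Its stroke #ff0000 means cut at S796, F901. After flipping Y the toolpath is (138.58,84.67) → (133.74,17.13) → (93.02,102.97) → (88.03,97.60) → (131.85,117.80) → (55.37,9.51).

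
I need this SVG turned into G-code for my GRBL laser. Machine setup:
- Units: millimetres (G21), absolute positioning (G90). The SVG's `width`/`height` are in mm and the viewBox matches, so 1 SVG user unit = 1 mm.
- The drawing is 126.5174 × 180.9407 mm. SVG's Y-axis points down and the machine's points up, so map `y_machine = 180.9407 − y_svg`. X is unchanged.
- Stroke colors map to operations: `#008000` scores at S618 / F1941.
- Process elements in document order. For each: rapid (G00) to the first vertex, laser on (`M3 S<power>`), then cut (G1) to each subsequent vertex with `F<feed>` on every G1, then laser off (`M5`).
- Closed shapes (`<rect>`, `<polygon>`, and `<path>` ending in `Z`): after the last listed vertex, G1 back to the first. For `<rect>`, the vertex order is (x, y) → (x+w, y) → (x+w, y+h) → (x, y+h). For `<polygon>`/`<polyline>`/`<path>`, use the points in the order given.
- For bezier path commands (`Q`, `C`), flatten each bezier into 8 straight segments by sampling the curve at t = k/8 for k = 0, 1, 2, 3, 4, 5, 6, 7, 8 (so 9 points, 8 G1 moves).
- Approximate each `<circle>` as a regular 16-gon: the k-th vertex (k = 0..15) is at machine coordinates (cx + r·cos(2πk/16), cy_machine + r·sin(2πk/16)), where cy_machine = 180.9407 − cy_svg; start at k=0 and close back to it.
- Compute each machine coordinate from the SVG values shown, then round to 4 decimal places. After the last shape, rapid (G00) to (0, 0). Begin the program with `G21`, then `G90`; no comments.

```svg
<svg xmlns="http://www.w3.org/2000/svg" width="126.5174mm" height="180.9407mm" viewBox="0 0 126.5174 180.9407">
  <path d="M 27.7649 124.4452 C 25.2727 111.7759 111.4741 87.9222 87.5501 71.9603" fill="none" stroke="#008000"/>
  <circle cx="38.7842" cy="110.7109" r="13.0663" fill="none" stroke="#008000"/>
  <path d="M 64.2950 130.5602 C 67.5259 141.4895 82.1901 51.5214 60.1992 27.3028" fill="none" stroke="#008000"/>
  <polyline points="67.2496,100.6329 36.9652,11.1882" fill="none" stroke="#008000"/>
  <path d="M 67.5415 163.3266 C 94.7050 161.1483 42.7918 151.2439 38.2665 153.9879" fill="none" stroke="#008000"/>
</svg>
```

viewBox `0 0 126.5174 180.9407` with mm width/height → 1 unit = 1 mm. Flip: y_m = 180.9407 − y_svg.

**Shape 1** — `<path>` cubic bezier, stroke `#008000` → score (S618, F1941). Control points (SVG): P0=(27.7649,124.4452), P1=(25.2727,111.7759), P2=(111.4741,87.9222), P3=(87.5501,71.9603); sampled at t=k/8. Machine vertices: (27.7649,56.4955) → (30.5995,61.7335) → (39.4193,67.7965) → (51.8942,74.4609) → (65.6944,81.5032) → (78.4900,88.6999) → (87.9511,95.8273) → (91.7478,102.6620) → (87.5501,108.9804). Open path.

**Shape 2** — `<circle>` circle, stroke `#008000` → score (S618, F1941). Machine vertices: (51.8505,70.2298) → (50.8559,75.2301) → (48.0235,79.4691) → (43.7845,82.3015) → (38.7842,83.2961) → (33.7839,82.3015) → (29.5449,79.4691) → (26.7125,75.2301) → (25.7179,70.2298) → (26.7125,65.2295) → (29.5449,60.9905) → (33.7839,58.1581) → (38.7842,57.1635) → (43.7845,58.1581) → (48.0235,60.9905) → (50.8559,65.2295) → (51.8505,70.2298). Closed: final G1 returns to the first vertex.

**Shape 3** — `<path>` cubic bezier, stroke `#008000` → score (S618, F1941). Control points (SVG): P0=(64.2950,130.5602), P1=(67.5259,141.4895), P2=(82.1901,51.5214), P3=(60.1992,27.3028); sampled at t=k/8. Machine vertices: (64.2950,50.3805) → (65.9486,50.6861) → (68.1105,58.4979) → (70.2173,71.8631) → (71.7053,88.8287) → (72.0110,107.4419) → (70.5709,125.7498) → (66.8215,141.7994) → (60.1992,153.6379). Open path.

**Shape 4** — `<polyline>` line segment, stroke `#008000` → score (S618, F1941). Machine vertices: (67.2496,80.3078) → (36.9652,169.7525). Open path.

**Shape 5** — `<path>` cubic bezier, stroke `#008000` → score (S618, F1941). Control points (SVG): P0=(67.5415,163.3266), P1=(94.7050,161.1483), P2=(42.7918,151.2439), P3=(38.2665,153.9879); sampled at t=k/8. Machine vertices: (67.5415,17.6141) → (74.2681,18.7533) → (75.0633,20.3781) → (71.4090,22.2497) → (64.7873,24.1293) → (56.6802,25.7782) → (48.5697,26.9576) → (41.9378,27.4287) → (38.2665,26.9528). Open path.

G21
G90
G00 X27.7649 Y56.4955
M3 S618
G1 X30.5995 Y61.7335 F1941
G1 X39.4193 Y67.7965 F1941
G1 X51.8942 Y74.4609 F1941
G1 X65.6944 Y81.5032 F1941
G1 X78.4900 Y88.6999 F1941
G1 X87.9511 Y95.8273 F1941
G1 X91.7478 Y102.6620 F1941
G1 X87.5501 Y108.9804 F1941
M5
G00 X51.8505 Y70.2298
M3 S618
G1 X50.8559 Y75.2301 F1941
G1 X48.0235 Y79.4691 F1941
G1 X43.7845 Y82.3015 F1941
G1 X38.7842 Y83.2961 F1941
G1 X33.7839 Y82.3015 F1941
G1 X29.5449 Y79.4691 F1941
G1 X26.7125 Y75.2301 F1941
G1 X25.7179 Y70.2298 F1941
G1 X26.7125 Y65.2295 F1941
G1 X29.5449 Y60.9905 F1941
G1 X33.7839 Y58.1581 F1941
G1 X38.7842 Y57.1635 F1941
G1 X43.7845 Y58.1581 F1941
G1 X48.0235 Y60.9905 F1941
G1 X50.8559 Y65.2295 F1941
G1 X51.8505 Y70.2298 F1941
M5
G00 X64.2950 Y50.3805
M3 S618
G1 X65.9486 Y50.6861 F1941
G1 X68.1105 Y58.4979 F1941
G1 X70.2173 Y71.8631 F1941
G1 X71.7053 Y88.8287 F1941
G1 X72.0110 Y107.4419 F1941
G1 X70.5709 Y125.7498 F1941
G1 X66.8215 Y141.7994 F1941
G1 X60.1992 Y153.6379 F1941
M5
G00 X67.2496 Y80.3078
M3 S618
G1 X36.9652 Y169.7525 F1941
M5
G00 X67.5415 Y17.6141
M3 S618
G1 X74.2681 Y18.7533 F1941
G1 X75.0633 Y20.3781 F1941
G1 X71.4090 Y22.2497 F1941
G1 X64.7873 Y24.1293 F1941
G1 X56.6802 Y25.7782 F1941
G1 X48.5697 Y26.9576 F1941
G1 X41.9378 Y27.4287 F1941
G1 X38.2665 Y26.9528 F1941
M5
G00 X0.0000 Y0.0000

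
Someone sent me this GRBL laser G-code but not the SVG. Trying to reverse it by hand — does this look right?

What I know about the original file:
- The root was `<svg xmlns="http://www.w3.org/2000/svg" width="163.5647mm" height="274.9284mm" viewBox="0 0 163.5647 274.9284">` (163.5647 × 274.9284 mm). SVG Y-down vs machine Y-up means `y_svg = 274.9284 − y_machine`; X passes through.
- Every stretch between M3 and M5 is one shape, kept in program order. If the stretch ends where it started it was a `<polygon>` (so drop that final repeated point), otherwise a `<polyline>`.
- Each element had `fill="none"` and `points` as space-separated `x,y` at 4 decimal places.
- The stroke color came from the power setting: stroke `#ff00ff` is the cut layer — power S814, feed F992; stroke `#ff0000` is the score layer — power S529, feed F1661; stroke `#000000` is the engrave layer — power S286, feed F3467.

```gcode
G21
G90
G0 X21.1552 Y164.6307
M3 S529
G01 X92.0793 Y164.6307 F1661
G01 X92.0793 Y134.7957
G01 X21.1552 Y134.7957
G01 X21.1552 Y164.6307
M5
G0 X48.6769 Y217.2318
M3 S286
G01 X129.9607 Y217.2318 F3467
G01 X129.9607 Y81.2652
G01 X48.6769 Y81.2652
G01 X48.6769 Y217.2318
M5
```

<svg xmlns="http://www.w3.org/2000/svg" width="163.5647mm" height="274.9284mm" viewBox="0 0 163.5647 274.9284">
  <polygon points="21.1552,110.2977 92.0793,110.2977 92.0793,140.1327 21.1552,140.1327" fill="none" stroke="#ff0000"/>
  <polygon points="48.6769,57.6966 129.9607,57.6966 129.9607,193.6632 48.6769,193.6632" fill="none" stroke="#000000"/>
</svg>

y_svg = 274.9284 − y_m.

[1] S529→`#ff0000` (score); closed run; points: 21.1552,110.2977 92.0793,110.2977 92.0793,140.1327 21.1552,140.1327

[2] S286→`#000000` (engrave); closed run; points: 48.6769,57.6966 129.9607,57.6966 129.9607,193.6632 48.6769,193.6632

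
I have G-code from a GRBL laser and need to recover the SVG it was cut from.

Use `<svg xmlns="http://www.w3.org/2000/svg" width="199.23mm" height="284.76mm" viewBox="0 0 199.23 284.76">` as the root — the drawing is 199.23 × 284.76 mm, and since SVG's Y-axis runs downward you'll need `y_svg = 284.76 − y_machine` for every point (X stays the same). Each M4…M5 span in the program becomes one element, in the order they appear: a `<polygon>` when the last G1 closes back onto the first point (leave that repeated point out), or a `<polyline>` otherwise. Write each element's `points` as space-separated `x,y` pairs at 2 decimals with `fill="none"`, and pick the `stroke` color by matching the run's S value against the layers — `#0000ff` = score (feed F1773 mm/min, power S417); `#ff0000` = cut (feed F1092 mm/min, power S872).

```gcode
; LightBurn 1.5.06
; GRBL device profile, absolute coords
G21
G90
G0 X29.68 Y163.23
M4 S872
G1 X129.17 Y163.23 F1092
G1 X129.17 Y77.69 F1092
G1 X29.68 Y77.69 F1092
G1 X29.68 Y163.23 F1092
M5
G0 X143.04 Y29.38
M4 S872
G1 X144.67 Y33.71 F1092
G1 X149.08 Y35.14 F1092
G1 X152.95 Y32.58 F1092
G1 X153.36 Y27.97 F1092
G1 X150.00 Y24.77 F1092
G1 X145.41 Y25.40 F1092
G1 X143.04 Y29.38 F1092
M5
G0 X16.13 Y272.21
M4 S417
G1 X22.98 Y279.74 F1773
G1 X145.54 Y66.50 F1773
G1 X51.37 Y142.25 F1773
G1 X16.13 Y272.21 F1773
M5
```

<svg xmlns="http://www.w3.org/2000/svg" width="199.23mm" height="284.76mm" viewBox="0 0 199.23 284.76">
  <polygon points="29.68,121.53 129.17,121.53 129.17,207.07 29.68,207.07" fill="none" stroke="#ff0000"/>
  <polygon points="143.04,255.38 144.67,251.05 149.08,249.62 152.95,252.18 153.36,256.79 150.00,259.99 145.41,259.36" fill="none" stroke="#ff0000"/>
  <polygon points="16.13,12.55 22.98,5.02 145.54,218.26 51.37,142.51" fill="none" stroke="#0000ff"/>
</svg>

y_svg = 284.76 − y_m.

[1] S872→`#ff0000` (cut); closed run; points: 29.68,121.53 129.17,121.53 129.17,207.07 29.68,207.07

[2] S872→`#ff0000` (cut); closed run; points: 143.04,255.38 144.67,251.05 149.08,249.62 152.95,252.18 153.36,256.79 150.00,259.99 145.41,259.36

[3] S417→`#0000ff` (score); closed run; points: 16.13,12.55 22.98,5.02 145.54,218.26 51.37,142.51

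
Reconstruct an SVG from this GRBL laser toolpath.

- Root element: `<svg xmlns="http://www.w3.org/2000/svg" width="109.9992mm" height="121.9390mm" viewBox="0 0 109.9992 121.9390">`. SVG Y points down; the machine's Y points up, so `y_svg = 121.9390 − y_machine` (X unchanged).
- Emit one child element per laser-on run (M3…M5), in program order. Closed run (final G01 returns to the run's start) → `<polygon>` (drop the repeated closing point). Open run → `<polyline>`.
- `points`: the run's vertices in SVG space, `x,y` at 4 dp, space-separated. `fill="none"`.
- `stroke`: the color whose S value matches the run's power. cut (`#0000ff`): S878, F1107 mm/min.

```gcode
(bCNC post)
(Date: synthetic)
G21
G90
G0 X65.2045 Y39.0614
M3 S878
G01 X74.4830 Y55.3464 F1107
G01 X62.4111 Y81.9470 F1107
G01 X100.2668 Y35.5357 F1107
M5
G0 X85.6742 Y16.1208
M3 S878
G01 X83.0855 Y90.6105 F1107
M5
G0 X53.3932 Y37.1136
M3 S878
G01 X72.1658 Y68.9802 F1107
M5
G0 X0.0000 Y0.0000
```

<svg xmlns="http://www.w3.org/2000/svg" width="109.9992mm" height="121.9390mm" viewBox="0 0 109.9992 121.9390">
  <polyline points="65.2045,82.8776 74.4830,66.5926 62.4111,39.9920 100.2668,86.4033" fill="none" stroke="#0000ff"/>
  <polyline points="85.6742,105.8182 83.0855,31.3285" fill="none" stroke="#0000ff"/>
  <polyline points="53.3932,84.8254 72.1658,52.9588" fill="none" stroke="#0000ff"/>
</svg>

y_svg = 121.9390 − y_m. Every run uses S878, so all elements get stroke `#0000ff` (cut).

[1] open run; points: 65.2045,82.8776 74.4830,66.5926 62.4111,39.9920 100.2668,86.4033

[2] open run; points: 85.6742,105.8182 83.0855,31.3285

[3] open run; points: 53.3932,84.8254 72.1658,52.9588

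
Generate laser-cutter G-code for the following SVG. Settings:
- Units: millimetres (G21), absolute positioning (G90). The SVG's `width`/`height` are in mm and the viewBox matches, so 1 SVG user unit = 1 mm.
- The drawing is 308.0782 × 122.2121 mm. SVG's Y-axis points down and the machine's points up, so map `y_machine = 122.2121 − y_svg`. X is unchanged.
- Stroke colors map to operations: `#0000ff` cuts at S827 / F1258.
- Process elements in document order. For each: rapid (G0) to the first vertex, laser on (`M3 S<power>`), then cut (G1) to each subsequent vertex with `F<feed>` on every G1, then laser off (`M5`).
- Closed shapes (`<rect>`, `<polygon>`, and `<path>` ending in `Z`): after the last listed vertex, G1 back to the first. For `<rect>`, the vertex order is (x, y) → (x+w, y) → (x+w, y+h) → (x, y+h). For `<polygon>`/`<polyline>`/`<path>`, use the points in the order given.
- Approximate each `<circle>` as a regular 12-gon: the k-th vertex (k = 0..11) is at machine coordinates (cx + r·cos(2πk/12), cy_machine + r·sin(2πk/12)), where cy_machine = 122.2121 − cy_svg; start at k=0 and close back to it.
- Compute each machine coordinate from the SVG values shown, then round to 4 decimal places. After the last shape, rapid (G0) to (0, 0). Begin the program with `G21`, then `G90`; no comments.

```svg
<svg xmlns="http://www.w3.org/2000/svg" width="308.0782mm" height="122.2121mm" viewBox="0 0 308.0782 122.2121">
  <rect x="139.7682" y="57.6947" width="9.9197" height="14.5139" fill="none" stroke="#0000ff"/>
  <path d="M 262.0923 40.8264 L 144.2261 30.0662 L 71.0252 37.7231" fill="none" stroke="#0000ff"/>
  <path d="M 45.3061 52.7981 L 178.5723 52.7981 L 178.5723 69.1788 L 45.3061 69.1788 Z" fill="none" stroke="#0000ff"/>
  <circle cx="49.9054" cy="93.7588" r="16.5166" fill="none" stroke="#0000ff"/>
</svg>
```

G21
G90
G0 X139.7682 Y64.5174
M3 S827
G1 X149.6879 Y64.5174 F1258
G1 X149.6879 Y50.0035 F1258
G1 X139.7682 Y50.0035 F1258
G1 X139.7682 Y64.5174 F1258
M5
G0 X262.0923 Y81.3857
M3 S827
G1 X144.2261 Y92.1459 F1258
G1 X71.0252 Y84.4890 F1258
M5
G0 X45.3061 Y69.4140
M3 S827
G1 X178.5723 Y69.4140 F1258
G1 X178.5723 Y53.0333 F1258
G1 X45.3061 Y53.0333 F1258
G1 X45.3061 Y69.4140 F1258
M5
G0 X66.4220 Y28.4533
M3 S827
G1 X64.2092 Y36.7116 F1258
G1 X58.1637 Y42.7571 F1258
G1 X49.9054 Y44.9699 F1258
G1 X41.6471 Y42.7571 F1258
G1 X35.6016 Y36.7116 F1258
G1 X33.3888 Y28.4533 F1258
G1 X35.6016 Y20.1950 F1258
G1 X41.6471 Y14.1495 F1258
G1 X49.9054 Y11.9367 F1258
G1 X58.1637 Y14.1495 F1258
G1 X64.2092 Y20.1950 F1258
G1 X66.4220 Y28.4533 F1258
M5
G0 X0.0000 Y0.0000

viewBox `0 0 308.0782 122.2121` with mm width/height → 1 unit = 1 mm. Flip: y_m = 122.2121 − y_svg.

**Shape 1** — `<rect>` rectangle, stroke `#0000ff` → cut (S827, F1258). Machine vertices: (139.7682,64.5174) → (149.6879,64.5174) → (149.6879,50.0035) → (139.7682,50.0035) → (139.7682,64.5174). Closed: final G1 returns to the first vertex.

**Shape 2** — `<path>` open polyline, stroke `#0000ff` → cut (S827, F1258). Machine vertices: (262.0923,81.3857) → (144.2261,92.1459) → (71.0252,84.4890). Open path.

**Shape 3** — `<path>` rectangle, stroke `#0000ff` → cut (S827, F1258). Machine vertices: (45.3061,69.4140) → (178.5723,69.4140) → (178.5723,53.0333) → (45.3061,53.0333) → (45.3061,69.4140). Closed: final G1 returns to the first vertex.

**Shape 4** — `<circle>` circle, stroke `#0000ff` → cut (S827, F1258). Machine vertices: (66.4220,28.4533) → (64.2092,36.7116) → (58.1637,42.7571) → (49.9054,44.9699) → (41.6471,42.7571) → (35.6016,36.7116) → (33.3888,28.4533) → (35.6016,20.1950) → (41.6471,14.1495) → (49.9054,11.9367) → (58.1637,14.1495) → (64.2092,20.1950) → (66.4220,28.4533). Closed: final G1 returns to the first vertex.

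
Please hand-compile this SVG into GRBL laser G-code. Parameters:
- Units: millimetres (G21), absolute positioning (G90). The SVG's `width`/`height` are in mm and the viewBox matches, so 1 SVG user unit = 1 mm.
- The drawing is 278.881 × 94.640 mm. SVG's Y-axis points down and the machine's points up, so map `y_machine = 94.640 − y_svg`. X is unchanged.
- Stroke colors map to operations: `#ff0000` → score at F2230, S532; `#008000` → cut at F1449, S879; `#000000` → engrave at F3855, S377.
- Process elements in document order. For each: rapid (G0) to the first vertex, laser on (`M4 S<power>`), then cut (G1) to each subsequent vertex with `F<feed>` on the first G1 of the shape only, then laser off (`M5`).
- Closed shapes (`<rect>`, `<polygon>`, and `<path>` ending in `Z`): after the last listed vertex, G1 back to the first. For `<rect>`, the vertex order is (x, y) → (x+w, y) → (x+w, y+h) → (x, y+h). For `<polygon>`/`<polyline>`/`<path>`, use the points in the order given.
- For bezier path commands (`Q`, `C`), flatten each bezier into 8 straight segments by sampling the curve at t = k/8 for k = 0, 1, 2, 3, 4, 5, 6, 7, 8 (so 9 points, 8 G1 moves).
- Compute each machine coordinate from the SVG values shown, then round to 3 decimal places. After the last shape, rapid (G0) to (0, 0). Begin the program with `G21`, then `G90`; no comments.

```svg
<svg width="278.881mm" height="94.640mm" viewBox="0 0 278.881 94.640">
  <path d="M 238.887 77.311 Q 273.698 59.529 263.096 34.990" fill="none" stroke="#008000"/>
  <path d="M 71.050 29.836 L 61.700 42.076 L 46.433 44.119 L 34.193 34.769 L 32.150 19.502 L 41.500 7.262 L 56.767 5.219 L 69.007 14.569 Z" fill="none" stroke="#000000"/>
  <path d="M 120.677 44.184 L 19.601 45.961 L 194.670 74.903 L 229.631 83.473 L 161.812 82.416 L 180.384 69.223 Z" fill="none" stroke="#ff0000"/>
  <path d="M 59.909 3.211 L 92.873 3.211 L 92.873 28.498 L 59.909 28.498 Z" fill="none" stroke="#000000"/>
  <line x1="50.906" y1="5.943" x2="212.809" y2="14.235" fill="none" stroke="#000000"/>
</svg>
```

G21
G90
G0 X238.887 Y17.329
M4 S879
G1 X246.880 Y21.880 F1449
G1 X253.454 Y26.642
G1 X258.609 Y31.616
G1 X262.345 Y36.800
G1 X264.661 Y42.196
G1 X265.559 Y47.803
G1 X265.037 Y53.621
G1 X263.096 Y59.650
M5
G0 X71.050 Y64.804
M4 S377
G1 X61.700 Y52.564 F3855
G1 X46.433 Y50.521
G1 X34.193 Y59.871
G1 X32.150 Y75.138
G1 X41.500 Y87.378
G1 X56.767 Y89.421
G1 X69.007 Y80.071
G1 X71.050 Y64.804
M5
G0 X120.677 Y50.456
M4 S532
G1 X19.601 Y48.679 F2230
G1 X194.670 Y19.737
G1 X229.631 Y11.167
G1 X161.812 Y12.224
G1 X180.384 Y25.417
G1 X120.677 Y50.456
M5
G0 X59.909 Y91.429
M4 S377
G1 X92.873 Y91.429 F3855
G1 X92.873 Y66.142
G1 X59.909 Y66.142
G1 X59.909 Y91.429
M5
G0 X50.906 Y88.697
M4 S377
G1 X212.809 Y80.405 F3855
M5
G0 X0.000 Y0.000

Since the viewBox matches the mm dimensions, user units are millimetres directly. The only transform is the Y-flip y_m = 94.640 − y_svg.

Shape 1 is a quadratic bezier drawn with `<path>`. Its stroke #008000 means cut at S879, F1449. After flipping Y the toolpath is (238.887,17.329) → (246.880,21.880) → (253.454,26.642) → (258.609,31.616) → (262.345,36.800) → (264.661,42.196) → (265.559,47.803) → (265.037,53.621) → (263.096,59.650).

Shape 2 is a regular polygon drawn with `<path>`. Its stroke #000000 means engrave at S377, F3855. After flipping Y the toolpath is (71.050,64.804) → (61.700,52.564) → (46.433,50.521) → (34.193,59.871) → (32.150,75.138) → (41.500,87.378) → (56.767,89.421) → (69.007,80.071) → (71.050,64.804), returning to the start.

Shape 3 is a closed polygon drawn with `<path>`. Its stroke #ff0000 means score at S532, F2230. After flipping Y the toolpath is (120.677,50.456) → (19.601,48.679) → (194.670,19.737) → (229.631,11.167) → (161.812,12.224) → (180.384,25.417) → (120.677,50.456), returning to the start.

Shape 4 is a rectangle drawn with `<path>`. Its stroke #000000 means engrave at S377, F3855. After flipping Y the toolpath is (59.909,91.429) → (92.873,91.429) → (92.873,66.142) → (59.909,66.142) → (59.909,91.429), returning to the start.

Shape 5 is a line segment drawn with `<line>`. Its stroke #000000 means engrave at S377, F3855. After flipping Y the toolpath is (50.906,88.697) → (212.809,80.405).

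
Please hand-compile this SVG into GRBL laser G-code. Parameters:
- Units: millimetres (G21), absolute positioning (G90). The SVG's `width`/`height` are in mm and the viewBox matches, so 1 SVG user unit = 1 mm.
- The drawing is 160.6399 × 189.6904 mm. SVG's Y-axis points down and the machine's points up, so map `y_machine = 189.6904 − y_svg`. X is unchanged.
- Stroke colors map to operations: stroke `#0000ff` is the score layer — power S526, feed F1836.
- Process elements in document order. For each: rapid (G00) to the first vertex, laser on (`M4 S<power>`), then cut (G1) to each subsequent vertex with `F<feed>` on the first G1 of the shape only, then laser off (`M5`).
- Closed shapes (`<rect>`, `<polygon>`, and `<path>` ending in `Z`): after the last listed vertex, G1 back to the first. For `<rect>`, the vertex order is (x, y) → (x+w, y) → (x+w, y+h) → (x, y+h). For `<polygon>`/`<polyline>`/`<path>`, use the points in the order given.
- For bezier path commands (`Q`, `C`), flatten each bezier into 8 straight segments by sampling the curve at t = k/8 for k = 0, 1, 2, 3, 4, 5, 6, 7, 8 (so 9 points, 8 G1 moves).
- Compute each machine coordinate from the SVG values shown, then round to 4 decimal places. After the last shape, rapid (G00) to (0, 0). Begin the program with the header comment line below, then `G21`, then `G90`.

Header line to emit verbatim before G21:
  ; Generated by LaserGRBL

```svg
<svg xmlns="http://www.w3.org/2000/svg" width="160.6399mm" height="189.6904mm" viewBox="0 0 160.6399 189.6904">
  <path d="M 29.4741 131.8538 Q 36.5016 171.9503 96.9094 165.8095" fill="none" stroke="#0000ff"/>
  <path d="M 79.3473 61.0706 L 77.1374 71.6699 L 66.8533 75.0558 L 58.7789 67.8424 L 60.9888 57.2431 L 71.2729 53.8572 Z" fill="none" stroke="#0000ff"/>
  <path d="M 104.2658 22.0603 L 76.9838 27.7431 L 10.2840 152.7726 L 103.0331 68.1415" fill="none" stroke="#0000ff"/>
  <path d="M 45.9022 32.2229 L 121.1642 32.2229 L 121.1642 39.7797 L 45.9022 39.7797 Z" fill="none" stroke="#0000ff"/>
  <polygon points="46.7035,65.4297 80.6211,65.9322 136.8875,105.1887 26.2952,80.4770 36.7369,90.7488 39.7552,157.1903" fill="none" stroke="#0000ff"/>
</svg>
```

viewBox `0 0 160.6399 189.6904` with mm width/height → 1 unit = 1 mm. Flip: y_m = 189.6904 − y_svg.

**Shape 1** — `<path>` quadratic bezier, stroke `#0000ff` → score (S526, F1836). Control points (SVG): P0=(29.4741,131.8538), P1=(36.5016,171.9503), P2=(96.9094,165.8095); sampled at t=k/8. Machine vertices: (29.4741,57.8366) → (32.0650,48.5349) → (36.3241,40.6782) → (42.2513,34.2663) → (49.8467,29.2994) → (59.1102,25.7774) → (70.0418,23.7003) → (82.6415,23.0682) → (96.9094,23.8809). Open path.

**Shape 2** — `<path>` regular polygon, stroke `#0000ff` → score (S526, F1836). Machine vertices: (79.3473,128.6198) → (77.1374,118.0205) → (66.8533,114.6346) → (58.7789,121.8480) → (60.9888,132.4473) → (71.2729,135.8332) → (79.3473,128.6198). Closed: final G1 returns to the first vertex.

**Shape 3** — `<path>` open polyline, stroke `#0000ff` → score (S526, F1836). Machine vertices: (104.2658,167.6301) → (76.9838,161.9473) → (10.2840,36.9178) → (103.0331,121.5489). Open path.

**Shape 4** — `<path>` rectangle, stroke `#0000ff` → score (S526, F1836). Machine vertices: (45.9022,157.4675) → (121.1642,157.4675) → (121.1642,149.9107) → (45.9022,149.9107) → (45.9022,157.4675). Closed: final G1 returns to the first vertex.

**Shape 5** — `<polygon>` closed polygon, stroke `#0000ff` → score (S526, F1836). Machine vertices: (46.7035,124.2607) → (80.6211,123.7582) → (136.8875,84.5017) → (26.2952,109.2134) → (36.7369,98.9416) → (39.7552,32.5001) → (46.7035,124.2607). Closed: final G1 returns to the first vertex.

; Generated by LaserGRBL
G21
G90
G00 X29.4741 Y57.8366
M4 S526
G1 X32.0650 Y48.5349 F1836
G1 X36.3241 Y40.6782
G1 X42.2513 Y34.2663
G1 X49.8467 Y29.2994
G1 X59.1102 Y25.7774
G1 X70.0418 Y23.7003
G1 X82.6415 Y23.0682
G1 X96.9094 Y23.8809
M5
G00 X79.3473 Y128.6198
M4 S526
G1 X77.1374 Y118.0205 F1836
G1 X66.8533 Y114.6346
G1 X58.7789 Y121.8480
G1 X60.9888 Y132.4473
G1 X71.2729 Y135.8332
G1 X79.3473 Y128.6198
M5
G00 X104.2658 Y167.6301
M4 S526
G1 X76.9838 Y161.9473 F1836
G1 X10.2840 Y36.9178
G1 X103.0331 Y121.5489
M5
G00 X45.9022 Y157.4675
M4 S526
G1 X121.1642 Y157.4675 F1836
G1 X121.1642 Y149.9107
G1 X45.9022 Y149.9107
G1 X45.9022 Y157.4675
M5
G00 X46.7035 Y124.2607
M4 S526
G1 X80.6211 Y123.7582 F1836
G1 X136.8875 Y84.5017
G1 X26.2952 Y109.2134
G1 X36.7369 Y98.9416
G1 X39.7552 Y32.5001
G1 X46.7035 Y124.2607
M5
G00 X0.0000 Y0.0000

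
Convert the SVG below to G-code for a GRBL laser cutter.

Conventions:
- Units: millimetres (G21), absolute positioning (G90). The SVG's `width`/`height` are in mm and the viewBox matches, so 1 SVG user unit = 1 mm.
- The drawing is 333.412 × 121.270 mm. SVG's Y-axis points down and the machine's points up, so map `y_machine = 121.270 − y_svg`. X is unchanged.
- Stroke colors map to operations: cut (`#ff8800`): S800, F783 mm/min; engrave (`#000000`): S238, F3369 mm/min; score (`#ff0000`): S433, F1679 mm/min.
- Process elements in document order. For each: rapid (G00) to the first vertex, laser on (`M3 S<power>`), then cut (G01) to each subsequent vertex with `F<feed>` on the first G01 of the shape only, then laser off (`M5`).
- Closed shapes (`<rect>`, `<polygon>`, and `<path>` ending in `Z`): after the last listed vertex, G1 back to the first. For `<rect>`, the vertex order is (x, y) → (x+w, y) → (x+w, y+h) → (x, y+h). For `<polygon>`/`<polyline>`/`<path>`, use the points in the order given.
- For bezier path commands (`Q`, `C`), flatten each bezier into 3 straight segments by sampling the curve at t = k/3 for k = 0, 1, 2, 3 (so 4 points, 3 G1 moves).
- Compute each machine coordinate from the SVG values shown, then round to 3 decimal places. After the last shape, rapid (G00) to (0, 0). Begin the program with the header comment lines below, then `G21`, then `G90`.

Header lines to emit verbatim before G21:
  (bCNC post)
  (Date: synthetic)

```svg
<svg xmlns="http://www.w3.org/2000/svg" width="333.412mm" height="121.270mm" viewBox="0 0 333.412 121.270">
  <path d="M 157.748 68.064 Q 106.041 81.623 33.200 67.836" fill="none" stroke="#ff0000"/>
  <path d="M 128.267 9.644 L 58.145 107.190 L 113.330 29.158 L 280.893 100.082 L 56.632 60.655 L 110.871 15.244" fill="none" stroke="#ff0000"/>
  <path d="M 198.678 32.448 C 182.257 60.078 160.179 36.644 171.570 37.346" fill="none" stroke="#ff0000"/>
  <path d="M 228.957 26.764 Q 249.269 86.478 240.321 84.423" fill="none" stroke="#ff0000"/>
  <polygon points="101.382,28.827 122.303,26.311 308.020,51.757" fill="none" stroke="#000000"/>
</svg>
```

(bCNC post)
(Date: synthetic)
G21
G90
G00 X157.748 Y53.206
M3 S433
G01 X120.928 Y47.205 F1679
G01 X79.412 Y47.281
G01 X33.200 Y53.434
M5
G00 X128.267 Y111.626
M3 S433
G01 X58.145 Y14.080 F1679
G01 X113.330 Y92.112
G01 X280.893 Y21.188
G01 X56.632 Y60.615
G01 X110.871 Y106.026
M5
G00 X198.678 Y88.822
M3 S433
G01 X181.820 Y75.428 F1679
G01 X169.886 Y79.366
G01 X171.570 Y83.924
M5
G00 X228.957 Y94.506
M3 S433
G01 X239.247 Y61.560 F1679
G01 X243.035 Y42.340
G01 X240.321 Y36.847
M5
G00 X101.382 Y92.443
M3 S238
G01 X122.303 Y94.959 F3369
G01 X308.020 Y69.513
G01 X101.382 Y92.443
M5
G00 X0.000 Y0.000

Since the viewBox matches the mm dimensions, user units are millimetres directly. The only transform is the Y-flip y_m = 121.270 − y_svg.

Shape 1 is a quadratic bezier drawn with `<path>`. Its stroke #ff0000 means score at S433, F1679. After flipping Y the toolpath is (157.748,53.206) → (120.928,47.205) → (79.412,47.281) → (33.200,53.434).

Shape 2 is a open polyline drawn with `<path>`. Its stroke #ff0000 means score at S433, F1679. After flipping Y the toolpath is (128.267,111.626) → (58.145,14.080) → (113.330,92.112) → (280.893,21.188) → (56.632,60.615) → (110.871,106.026).

Shape 3 is a cubic bezier drawn with `<path>`. Its stroke #ff0000 means score at S433, F1679. After flipping Y the toolpath is (198.678,88.822) → (181.820,75.428) → (169.886,79.366) → (171.570,83.924).

Shape 4 is a quadratic bezier drawn with `<path>`. Its stroke #ff0000 means score at S433, F1679. After flipping Y the toolpath is (228.957,94.506) → (239.247,61.560) → (243.035,42.340) → (240.321,36.847).

Shape 5 is a closed polygon drawn with `<polygon>`. Its stroke #000000 means engrave at S238, F3369. After flipping Y the toolpath is (101.382,92.443) → (122.303,94.959) → (308.020,69.513) → (101.382,92.443), returning to the start.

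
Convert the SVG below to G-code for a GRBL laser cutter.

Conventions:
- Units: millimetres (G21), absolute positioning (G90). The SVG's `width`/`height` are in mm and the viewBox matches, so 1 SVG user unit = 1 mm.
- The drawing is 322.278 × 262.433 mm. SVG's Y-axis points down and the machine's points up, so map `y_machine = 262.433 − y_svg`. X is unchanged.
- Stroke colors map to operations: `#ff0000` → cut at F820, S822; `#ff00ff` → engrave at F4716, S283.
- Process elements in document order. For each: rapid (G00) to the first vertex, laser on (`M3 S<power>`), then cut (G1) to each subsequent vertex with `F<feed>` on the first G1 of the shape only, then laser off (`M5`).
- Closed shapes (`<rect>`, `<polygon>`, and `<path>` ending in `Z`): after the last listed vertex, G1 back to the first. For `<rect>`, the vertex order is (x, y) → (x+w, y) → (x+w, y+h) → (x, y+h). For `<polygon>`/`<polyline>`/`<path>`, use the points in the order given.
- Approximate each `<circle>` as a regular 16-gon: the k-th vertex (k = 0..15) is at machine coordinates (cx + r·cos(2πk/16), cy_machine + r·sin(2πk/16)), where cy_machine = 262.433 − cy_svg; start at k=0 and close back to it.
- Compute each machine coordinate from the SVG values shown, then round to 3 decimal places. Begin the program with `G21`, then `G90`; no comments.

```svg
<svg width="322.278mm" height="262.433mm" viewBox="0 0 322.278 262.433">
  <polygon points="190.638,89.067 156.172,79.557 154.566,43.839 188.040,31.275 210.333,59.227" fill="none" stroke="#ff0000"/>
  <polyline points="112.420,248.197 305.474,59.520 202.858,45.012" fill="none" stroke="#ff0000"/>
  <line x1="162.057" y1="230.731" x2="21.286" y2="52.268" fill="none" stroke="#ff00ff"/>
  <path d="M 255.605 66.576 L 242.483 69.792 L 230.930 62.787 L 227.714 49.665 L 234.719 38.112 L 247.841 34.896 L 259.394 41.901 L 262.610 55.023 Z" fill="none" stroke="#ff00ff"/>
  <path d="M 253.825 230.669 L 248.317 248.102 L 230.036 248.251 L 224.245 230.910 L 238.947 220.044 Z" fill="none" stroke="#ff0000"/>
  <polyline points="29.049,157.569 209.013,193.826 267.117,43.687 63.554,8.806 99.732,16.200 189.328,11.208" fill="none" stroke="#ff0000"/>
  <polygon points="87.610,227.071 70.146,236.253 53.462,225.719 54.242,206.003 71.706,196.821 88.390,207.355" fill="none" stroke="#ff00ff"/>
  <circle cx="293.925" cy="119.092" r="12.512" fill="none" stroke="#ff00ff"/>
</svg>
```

G21
G90
G00 X190.638 Y173.366
M3 S822
G1 X156.172 Y182.876 F820
G1 X154.566 Y218.594
G1 X188.040 Y231.158
G1 X210.333 Y203.206
G1 X190.638 Y173.366
M5
G00 X112.420 Y14.236
M3 S822
G1 X305.474 Y202.913 F820
G1 X202.858 Y217.421
M5
G00 X162.057 Y31.702
M3 S283
G1 X21.286 Y210.165 F4716
M5
G00 X255.605 Y195.857
M3 S283
G1 X242.483 Y192.641 F4716
G1 X230.930 Y199.646
G1 X227.714 Y212.768
G1 X234.719 Y224.321
G1 X247.841 Y227.537
G1 X259.394 Y220.532
G1 X262.610 Y207.410
G1 X255.605 Y195.857
M5
G00 X253.825 Y31.764
M3 S822
G1 X248.317 Y14.331 F820
G1 X230.036 Y14.182
G1 X224.245 Y31.523
G1 X238.947 Y42.389
G1 X253.825 Y31.764
M5
G00 X29.049 Y104.864
M3 S822
G1 X209.013 Y68.607 F820
G1 X267.117 Y218.746
G1 X63.554 Y253.627
G1 X99.732 Y246.233
G1 X189.328 Y251.225
M5
G00 X87.610 Y35.362
M3 S283
G1 X70.146 Y26.180 F4716
G1 X53.462 Y36.714
G1 X54.242 Y56.430
G1 X71.706 Y65.612
G1 X88.390 Y55.078
G1 X87.610 Y35.362
M5
G00 X306.437 Y143.341
M3 S283
G1 X305.485 Y148.129 F4716
G1 X302.772 Y152.188
G1 X298.713 Y154.901
G1 X293.925 Y155.853
G1 X289.137 Y154.901
G1 X285.078 Y152.188
G1 X282.365 Y148.129
G1 X281.413 Y143.341
G1 X282.365 Y138.553
G1 X285.078 Y134.494
G1 X289.137 Y131.781
G1 X293.925 Y130.829
G1 X298.713 Y131.781
G1 X302.772 Y134.494
G1 X305.485 Y138.553
G1 X306.437 Y143.341
M5

1 u = 1 mm; y_m = 262.433 − y.

[1] `<polygon>` regular polygon, #ff0000→cut S822 F820: (190.638,173.366) → (156.172,182.876) → (154.566,218.594) → (188.040,231.158) → (210.333,203.206) → (190.638,173.366) (closed)

[2] `<polyline>` open polyline, #ff0000→cut S822 F820: (112.420,14.236) → (305.474,202.913) → (202.858,217.421)

[3] `<line>` line segment, #ff00ff→engrave S283 F4716: (162.057,31.702) → (21.286,210.165)

[4] `<path>` regular polygon, #ff00ff→engrave S283 F4716: (255.605,195.857) → (242.483,192.641) → (230.930,199.646) → (227.714,212.768) → (234.719,224.321) → (247.841,227.537) → (259.394,220.532) → (262.610,207.410) → (255.605,195.857) (closed)

[5] `<path>` regular polygon, #ff0000→cut S822 F820: (253.825,31.764) → (248.317,14.331) → (230.036,14.182) → (224.245,31.523) → (238.947,42.389) → (253.825,31.764) (closed)

[6] `<polyline>` open polyline, #ff0000→cut S822 F820: (29.049,104.864) → (209.013,68.607) → (267.117,218.746) → (63.554,253.627) → (99.732,246.233) → (189.328,251.225)

[7] `<polygon>` regular polygon, #ff00ff→engrave S283 F4716: (87.610,35.362) → (70.146,26.180) → (53.462,36.714) → (54.242,56.430) → (71.706,65.612) → (88.390,55.078) → (87.610,35.362) (closed)

[8] `<circle>` circle, #ff00ff→engrave S283 F4716: (306.437,143.341) → (305.485,148.129) → (302.772,152.188) → (298.713,154.901) → (293.925,155.853) → (289.137,154.901) → (285.078,152.188) → (282.365,148.129) → (281.413,143.341) → (282.365,138.553) → (285.078,134.494) → (289.137,131.781) → (293.925,130.829) → (298.713,131.781) → (302.772,134.494) → (305.485,138.553) → (306.437,143.341) (closed)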